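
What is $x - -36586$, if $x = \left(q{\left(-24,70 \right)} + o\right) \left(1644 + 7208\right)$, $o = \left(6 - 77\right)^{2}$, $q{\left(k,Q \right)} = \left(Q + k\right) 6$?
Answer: $47102670$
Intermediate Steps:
$q{\left(k,Q \right)} = 6 Q + 6 k$
$o = 5041$ ($o = \left(-71\right)^{2} = 5041$)
$x = 47066084$ ($x = \left(\left(6 \cdot 70 + 6 \left(-24\right)\right) + 5041\right) \left(1644 + 7208\right) = \left(\left(420 - 144\right) + 5041\right) 8852 = \left(276 + 5041\right) 8852 = 5317 \cdot 8852 = 47066084$)
$x - -36586 = 47066084 - -36586 = 47066084 + 36586 = 47102670$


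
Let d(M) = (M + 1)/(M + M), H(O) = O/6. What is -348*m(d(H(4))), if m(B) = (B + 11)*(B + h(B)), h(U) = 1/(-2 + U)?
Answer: 1421/4 ≈ 355.25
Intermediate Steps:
H(O) = O/6 (H(O) = O*(1/6) = O/6)
d(M) = (1 + M)/(2*M) (d(M) = (1 + M)/((2*M)) = (1 + M)*(1/(2*M)) = (1 + M)/(2*M))
m(B) = (11 + B)*(B + 1/(-2 + B)) (m(B) = (B + 11)*(B + 1/(-2 + B)) = (11 + B)*(B + 1/(-2 + B)))
-348*m(d(H(4))) = -348*(11 + (1 + (1/6)*4)/(2*(((1/6)*4))) + ((1 + (1/6)*4)/(2*(((1/6)*4))))*(-2 + (1 + (1/6)*4)/(2*(((1/6)*4))))*(11 + (1 + (1/6)*4)/(2*(((1/6)*4)))))/(-2 + (1 + (1/6)*4)/(2*(((1/6)*4)))) = -348*(11 + (1 + 2/3)/(2*(2/3)) + ((1 + 2/3)/(2*(2/3)))*(-2 + (1 + 2/3)/(2*(2/3)))*(11 + (1 + 2/3)/(2*(2/3))))/(-2 + (1 + 2/3)/(2*(2/3))) = -348*(11 + (1/2)*(3/2)*(5/3) + ((1/2)*(3/2)*(5/3))*(-2 + (1/2)*(3/2)*(5/3))*(11 + (1/2)*(3/2)*(5/3)))/(-2 + (1/2)*(3/2)*(5/3)) = -348*(11 + 5/4 + 5*(-2 + 5/4)*(11 + 5/4)/4)/(-2 + 5/4) = -348*(11 + 5/4 + (5/4)*(-3/4)*(49/4))/(-3/4) = -(-464)*(11 + 5/4 - 735/64) = -(-464)*49/64 = -348*(-49/48) = 1421/4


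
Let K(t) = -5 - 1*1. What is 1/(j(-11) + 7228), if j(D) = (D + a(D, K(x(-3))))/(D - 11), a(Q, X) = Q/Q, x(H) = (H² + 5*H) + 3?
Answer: 11/79513 ≈ 0.00013834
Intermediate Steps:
x(H) = 3 + H² + 5*H
K(t) = -6 (K(t) = -5 - 1 = -6)
a(Q, X) = 1
j(D) = (1 + D)/(-11 + D) (j(D) = (D + 1)/(D - 11) = (1 + D)/(-11 + D))
1/(j(-11) + 7228) = 1/((1 - 11)/(-11 - 11) + 7228) = 1/(-10/(-22) + 7228) = 1/(-1/22*(-10) + 7228) = 1/(5/11 + 7228) = 1/(79513/11) = 11/79513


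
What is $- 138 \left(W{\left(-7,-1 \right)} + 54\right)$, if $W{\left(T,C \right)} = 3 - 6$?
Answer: $-7038$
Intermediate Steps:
$W{\left(T,C \right)} = -3$
$- 138 \left(W{\left(-7,-1 \right)} + 54\right) = - 138 \left(-3 + 54\right) = \left(-138\right) 51 = -7038$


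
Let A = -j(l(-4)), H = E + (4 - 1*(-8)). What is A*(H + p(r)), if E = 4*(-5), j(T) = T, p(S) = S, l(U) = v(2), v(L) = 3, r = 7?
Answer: 3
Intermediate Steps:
l(U) = 3
E = -20
H = -8 (H = -20 + (4 - 1*(-8)) = -20 + (4 + 8) = -20 + 12 = -8)
A = -3 (A = -1*3 = -3)
A*(H + p(r)) = -3*(-8 + 7) = -3*(-1) = 3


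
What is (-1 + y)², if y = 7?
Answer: 36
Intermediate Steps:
(-1 + y)² = (-1 + 7)² = 6² = 36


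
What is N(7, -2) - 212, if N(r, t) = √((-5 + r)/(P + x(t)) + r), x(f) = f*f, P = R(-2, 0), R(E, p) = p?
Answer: -212 + √30/2 ≈ -209.26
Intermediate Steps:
P = 0
x(f) = f²
N(r, t) = √(r + (-5 + r)/t²) (N(r, t) = √((-5 + r)/(0 + t²) + r) = √((-5 + r)/(t²) + r) = √((-5 + r)/t² + r) = √(r + (-5 + r)/t²))
N(7, -2) - 212 = √((-5 + 7 + 7*(-2)²)/(-2)²) - 212 = √((-5 + 7 + 7*4)/4) - 212 = √((-5 + 7 + 28)/4) - 212 = √((¼)*30) - 212 = √(15/2) - 212 = √30/2 - 212 = -212 + √30/2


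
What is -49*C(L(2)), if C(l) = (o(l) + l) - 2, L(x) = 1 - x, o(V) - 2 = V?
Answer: 98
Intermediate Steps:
o(V) = 2 + V
C(l) = 2*l (C(l) = ((2 + l) + l) - 2 = (2 + 2*l) - 2 = 2*l)
-49*C(L(2)) = -98*(1 - 1*2) = -98*(1 - 2) = -98*(-1) = -49*(-2) = 98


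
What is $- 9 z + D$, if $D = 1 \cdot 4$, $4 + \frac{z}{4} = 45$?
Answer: $-1472$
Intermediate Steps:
$z = 164$ ($z = -16 + 4 \cdot 45 = -16 + 180 = 164$)
$D = 4$
$- 9 z + D = \left(-9\right) 164 + 4 = -1476 + 4 = -1472$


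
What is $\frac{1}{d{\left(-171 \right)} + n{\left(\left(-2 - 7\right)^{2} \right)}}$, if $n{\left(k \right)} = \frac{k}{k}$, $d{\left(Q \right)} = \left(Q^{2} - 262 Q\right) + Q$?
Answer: $\frac{1}{73873} \approx 1.3537 \cdot 10^{-5}$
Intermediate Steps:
$d{\left(Q \right)} = Q^{2} - 261 Q$
$n{\left(k \right)} = 1$
$\frac{1}{d{\left(-171 \right)} + n{\left(\left(-2 - 7\right)^{2} \right)}} = \frac{1}{- 171 \left(-261 - 171\right) + 1} = \frac{1}{\left(-171\right) \left(-432\right) + 1} = \frac{1}{73872 + 1} = \frac{1}{73873}$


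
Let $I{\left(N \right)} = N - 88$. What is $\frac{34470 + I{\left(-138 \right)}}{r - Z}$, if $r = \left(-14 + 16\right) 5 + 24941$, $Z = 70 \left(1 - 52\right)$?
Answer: $\frac{34244}{28521} \approx 1.2007$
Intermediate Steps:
$I{\left(N \right)} = -88 + N$ ($I{\left(N \right)} = N - 88 = -88 + N$)
$Z = -3570$ ($Z = 70 \left(-51\right) = -3570$)
$r = 24951$ ($r = 2 \cdot 5 + 24941 = 10 + 24941 = 24951$)
$\frac{34470 + I{\left(-138 \right)}}{r - Z} = \frac{34470 - 226}{24951 - -3570} = \frac{34470 - 226}{24951 + 3570} = \frac{34244}{28521}$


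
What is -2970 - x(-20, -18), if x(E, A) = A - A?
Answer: -2970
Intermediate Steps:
x(E, A) = 0
-2970 - x(-20, -18) = -2970 - 1*0 = -2970 + 0 = -2970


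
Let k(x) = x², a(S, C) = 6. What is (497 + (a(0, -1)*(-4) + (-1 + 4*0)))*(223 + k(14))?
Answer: 197768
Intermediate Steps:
(497 + (a(0, -1)*(-4) + (-1 + 4*0)))*(223 + k(14)) = (497 + (6*(-4) + (-1 + 4*0)))*(223 + 14²) = (497 + (-24 + (-1 + 0)))*(223 + 196) = (497 + (-24 - 1))*419 = (497 - 25)*419 = 472*419 = 197768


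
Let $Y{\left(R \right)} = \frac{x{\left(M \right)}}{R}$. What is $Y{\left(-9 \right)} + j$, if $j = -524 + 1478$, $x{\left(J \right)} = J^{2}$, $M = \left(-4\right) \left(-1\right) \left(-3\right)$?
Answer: $938$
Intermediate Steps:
$M = -12$ ($M = 4 \left(-3\right) = -12$)
$j = 954$
$Y{\left(R \right)} = \frac{144}{R}$ ($Y{\left(R \right)} = \frac{\left(-12\right)^{2}}{R} = \frac{144}{R}$)
$Y{\left(-9 \right)} + j = \frac{144}{-9} + 954 = 144 \left(- \frac{1}{9}\right) + 954 = -16 + 954 = 938$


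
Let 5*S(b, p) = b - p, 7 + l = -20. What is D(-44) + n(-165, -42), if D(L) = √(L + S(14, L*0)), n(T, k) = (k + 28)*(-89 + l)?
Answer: 1624 + I*√1030/5 ≈ 1624.0 + 6.4187*I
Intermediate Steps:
l = -27 (l = -7 - 20 = -27)
n(T, k) = -3248 - 116*k (n(T, k) = (k + 28)*(-89 - 27) = (28 + k)*(-116) = -3248 - 116*k)
S(b, p) = -p/5 + b/5 (S(b, p) = (b - p)/5 = -p/5 + b/5)
D(L) = √(14/5 + L) (D(L) = √(L + (-L*0/5 + (⅕)*14)) = √(L + (-⅕*0 + 14/5)) = √(L + (0 + 14/5)) = √(L + 14/5) = √(14/5 + L))
D(-44) + n(-165, -42) = √(70 + 25*(-44))/5 + (-3248 - 116*(-42)) = √(70 - 1100)/5 + (-3248 + 4872) = √(-1030)/5 + 1624 = (I*√1030)/5 + 1624 = I*√1030/5 + 1624 = 1624 + I*√1030/5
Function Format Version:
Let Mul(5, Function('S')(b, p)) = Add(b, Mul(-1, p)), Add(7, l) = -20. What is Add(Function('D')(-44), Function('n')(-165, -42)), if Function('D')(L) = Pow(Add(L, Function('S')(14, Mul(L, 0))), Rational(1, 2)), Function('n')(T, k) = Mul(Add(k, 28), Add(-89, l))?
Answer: Add(1624, Mul(Rational(1, 5), I, Pow(1030, Rational(1, 2)))) ≈ Add(1624.0, Mul(6.4187, I))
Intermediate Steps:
l = -27 (l = Add(-7, -20) = -27)
Function('n')(T, k) = Add(-3248, Mul(-116, k)) (Function('n')(T, k) = Mul(Add(k, 28), Add(-89, -27)) = Mul(Add(28, k), -116) = Add(-3248, Mul(-116, k)))
Function('S')(b, p) = Add(Mul(Rational(-1, 5), p), Mul(Rational(1, 5), b)) (Function('S')(b, p) = Mul(Rational(1, 5), Add(b, Mul(-1, p))) = Add(Mul(Rational(-1, 5), p), Mul(Rational(1, 5), b)))
Function('D')(L) = Pow(Add(Rational(14, 5), L), Rational(1, 2)) (Function('D')(L) = Pow(Add(L, Add(Mul(Rational(-1, 5), Mul(L, 0)), Mul(Rational(1, 5), 14))), Rational(1, 2)) = Pow(Add(L, Add(Mul(Rational(-1, 5), 0), Rational(14, 5))), Rational(1, 2)) = Pow(Add(L, Add(0, Rational(14, 5))), Rational(1, 2)) = Pow(Add(L, Rational(14, 5)), Rational(1, 2)) = Pow(Add(Rational(14, 5), L), Rational(1, 2)))
Add(Function('D')(-44), Function('n')(-165, -42)) = Add(Mul(Rational(1, 5), Pow(Add(70, Mul(25, -44)), Rational(1, 2))), Add(-3248, Mul(-116, -42))) = Add(Mul(Rational(1, 5), Pow(Add(70, -1100), Rational(1, 2))), Add(-3248, 4872)) = Add(Mul(Rational(1, 5), Pow(-1030, Rational(1, 2))), 1624) = Add(Mul(Rational(1, 5), Mul(I, Pow(1030, Rational(1, 2)))), 1624) = Add(Mul(Rational(1, 5), I, Pow(1030, Rational(1, 2))), 1624) = Add(1624, Mul(Rational(1, 5), I, Pow(1030, Rational(1, 2))))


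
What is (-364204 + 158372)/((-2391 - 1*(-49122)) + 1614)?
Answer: -18712/4395 ≈ -4.2576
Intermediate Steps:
(-364204 + 158372)/((-2391 - 1*(-49122)) + 1614) = -205832/((-2391 + 49122) + 1614) = -205832/(46731 + 1614) = -205832/48345 = -205832*1/48345 = -18712/4395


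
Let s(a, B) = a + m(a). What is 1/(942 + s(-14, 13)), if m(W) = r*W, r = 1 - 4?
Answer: 1/970 ≈ 0.0010309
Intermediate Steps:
r = -3
m(W) = -3*W
s(a, B) = -2*a (s(a, B) = a - 3*a = -2*a)
1/(942 + s(-14, 13)) = 1/(942 - 2*(-14)) = 1/(942 + 28) = 1/970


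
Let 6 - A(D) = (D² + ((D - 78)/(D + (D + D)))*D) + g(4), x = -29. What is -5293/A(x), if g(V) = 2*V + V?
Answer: 15879/2434 ≈ 6.5238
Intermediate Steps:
g(V) = 3*V
A(D) = 20 - D² - D/3 (A(D) = 6 - ((D² + ((D - 78)/(D + (D + D)))*D) + 3*4) = 6 - ((D² + ((-78 + D)/(D + 2*D))*D) + 12) = 6 - ((D² + ((-78 + D)/((3*D)))*D) + 12) = 6 - ((D² + ((-78 + D)*(1/(3*D)))*D) + 12) = 6 - ((D² + ((-78 + D)/(3*D))*D) + 12) = 6 - ((D² + (-26 + D/3)) + 12) = 6 - ((-26 + D² + D/3) + 12) = 6 - (-14 + D² + D/3) = 6 + (14 - D² - D/3) = 20 - D² - D/3)
-5293/A(x) = -5293/(20 - 1*(-29)² - ⅓*(-29)) = -5293/(20 - 1*841 + 29/3) = -5293/(20 - 841 + 29/3) = -5293/(-2434/3) = -5293*(-3/2434) = 15879/2434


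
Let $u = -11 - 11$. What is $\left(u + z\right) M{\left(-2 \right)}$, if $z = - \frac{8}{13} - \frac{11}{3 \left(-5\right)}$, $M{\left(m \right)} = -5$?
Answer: $\frac{4267}{39} \approx 109.41$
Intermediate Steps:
$z = \frac{23}{195}$ ($z = \left(-8\right) \frac{1}{13} - \frac{11}{-15} = - \frac{8}{13} - - \frac{11}{15} = - \frac{8}{13} + \frac{11}{15} = \frac{23}{195} \approx 0.11795$)
$u = -22$
$\left(u + z\right) M{\left(-2 \right)} = \left(-22 + \frac{23}{195}\right) \left(-5\right) = \left(- \frac{4267}{195}\right) \left(-5\right) = \frac{4267}{39}$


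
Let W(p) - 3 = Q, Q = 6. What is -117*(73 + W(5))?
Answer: -9594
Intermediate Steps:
W(p) = 9 (W(p) = 3 + 6 = 9)
-117*(73 + W(5)) = -117*(73 + 9) = -117*82 = -9594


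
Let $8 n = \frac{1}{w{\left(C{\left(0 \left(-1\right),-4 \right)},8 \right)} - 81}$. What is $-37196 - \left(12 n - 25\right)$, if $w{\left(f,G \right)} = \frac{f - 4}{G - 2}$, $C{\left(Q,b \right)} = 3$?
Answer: $- \frac{18102268}{487} \approx -37171.0$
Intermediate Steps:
$w{\left(f,G \right)} = \frac{-4 + f}{-2 + G}$
$n = - \frac{3}{1948}$ ($n = \frac{1}{8 \left(\frac{-4 + 3}{-2 + 8} - 81\right)} = \frac{1}{8 \left(\frac{1}{6} \left(-1\right) - 81\right)} = \frac{1}{8 \left(- \frac{1}{6} - 81\right)} = \frac{1}{8 \left(- \frac{487}{6}\right)} = \frac{1}{8} \left(- \frac{6}{487}\right) = - \frac{3}{1948} \approx -0.00154$)
$-37196 - \left(12 n - 25\right) = -37196 - \left(12 \left(- \frac{3}{1948}\right) - 25\right) = -37196 - \left(- \frac{9}{487} - 25\right) = -37196 - - \frac{12184}{487} = -37196 + \frac{12184}{487} = - \frac{18102268}{487}$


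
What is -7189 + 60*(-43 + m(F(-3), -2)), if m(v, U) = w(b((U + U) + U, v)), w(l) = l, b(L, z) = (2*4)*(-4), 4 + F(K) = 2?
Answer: -11689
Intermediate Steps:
F(K) = -2 (F(K) = -4 + 2 = -2)
b(L, z) = -32 (b(L, z) = 8*(-4) = -32)
m(v, U) = -32
-7189 + 60*(-43 + m(F(-3), -2)) = -7189 + 60*(-43 - 32) = -7189 + 60*(-75) = -7189 - 4500 = -11689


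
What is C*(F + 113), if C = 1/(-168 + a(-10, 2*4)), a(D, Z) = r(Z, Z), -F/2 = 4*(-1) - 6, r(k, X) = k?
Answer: -133/160 ≈ -0.83125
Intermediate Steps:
F = 20 (F = -2*(4*(-1) - 6) = -2*(-4 - 6) = -2*(-10) = 20)
a(D, Z) = Z
C = -1/160 (C = 1/(-168 + 2*4) = 1/(-168 + 8) = 1/(-160) = -1/160 ≈ -0.0062500)
C*(F + 113) = -(20 + 113)/160 = -1/160*133 = -133/160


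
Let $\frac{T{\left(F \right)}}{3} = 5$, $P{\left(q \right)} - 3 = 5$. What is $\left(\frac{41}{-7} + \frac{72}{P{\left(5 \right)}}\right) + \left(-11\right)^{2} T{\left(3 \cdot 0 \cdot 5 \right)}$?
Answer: $\frac{12727}{7} \approx 1818.1$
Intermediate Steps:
$P{\left(q \right)} = 8$ ($P{\left(q \right)} = 3 + 5 = 8$)
$T{\left(F \right)} = 15$ ($T{\left(F \right)} = 3 \cdot 5 = 15$)
$\left(\frac{41}{-7} + \frac{72}{P{\left(5 \right)}}\right) + \left(-11\right)^{2} T{\left(3 \cdot 0 \cdot 5 \right)} = \left(\frac{41}{-7} + \frac{72}{8}\right) + \left(-11\right)^{2} \cdot 15 = \left(41 \left(- \frac{1}{7}\right) + 72 \cdot \frac{1}{8}\right) + 121 \cdot 15 = \left(- \frac{41}{7} + 9\right) + 1815 = \frac{22}{7} + 1815 = \frac{12727}{7}$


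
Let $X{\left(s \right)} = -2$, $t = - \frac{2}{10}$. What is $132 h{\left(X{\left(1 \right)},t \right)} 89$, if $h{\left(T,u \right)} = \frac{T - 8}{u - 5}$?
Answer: $\frac{293700}{13} \approx 22592.0$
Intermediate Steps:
$t = - \frac{1}{5}$ ($t = \left(-2\right) \frac{1}{10} = - \frac{1}{5} \approx -0.2$)
$h{\left(T,u \right)} = \frac{-8 + T}{-5 + u}$
$132 h{\left(X{\left(1 \right)},t \right)} 89 = 132 \frac{-8 - 2}{-5 - \frac{1}{5}} \cdot 89 = 132 \frac{1}{- \frac{26}{5}} \left(-10\right) 89 = 132 \left(\left(- \frac{5}{26}\right) \left(-10\right)\right) 89 = 132 \cdot \frac{25}{13} \cdot 89 = \frac{3300}{13} \cdot 89 = \frac{293700}{13}$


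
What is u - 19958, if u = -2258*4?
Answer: -28990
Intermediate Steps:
u = -9032
u - 19958 = -9032 - 19958 = -28990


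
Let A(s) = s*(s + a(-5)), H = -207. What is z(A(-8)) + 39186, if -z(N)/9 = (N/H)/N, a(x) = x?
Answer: 901279/23 ≈ 39186.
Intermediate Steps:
A(s) = s*(-5 + s) (A(s) = s*(s - 5) = s*(-5 + s))
z(N) = 1/23 (z(N) = -9*N/(-207)/N = -9*N*(-1/207)/N = -9*(-N/207)/N = -9*(-1/207) = 1/23)
z(A(-8)) + 39186 = 1/23 + 39186 = 901279/23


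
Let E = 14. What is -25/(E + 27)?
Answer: -25/41 ≈ -0.60976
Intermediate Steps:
-25/(E + 27) = -25/(14 + 27) = -25/41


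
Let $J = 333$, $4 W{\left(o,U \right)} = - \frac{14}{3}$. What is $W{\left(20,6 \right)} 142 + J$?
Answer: $\frac{502}{3} \approx 167.33$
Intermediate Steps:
$W{\left(o,U \right)} = - \frac{7}{6}$ ($W{\left(o,U \right)} = \frac{\left(-14\right) \frac{1}{3}}{4} = \frac{1}{4} \left(- \frac{14}{3}\right) = - \frac{7}{6}$)
$W{\left(20,6 \right)} 142 + J = \left(- \frac{7}{6}\right) 142 + 333 = - \frac{497}{3} + 333 = \frac{502}{3}$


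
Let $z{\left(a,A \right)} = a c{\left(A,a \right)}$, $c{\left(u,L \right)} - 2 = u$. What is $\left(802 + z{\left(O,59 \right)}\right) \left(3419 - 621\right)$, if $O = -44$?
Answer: $-5265836$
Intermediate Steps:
$c{\left(u,L \right)} = 2 + u$
$z{\left(a,A \right)} = a \left(2 + A\right)$
$\left(802 + z{\left(O,59 \right)}\right) \left(3419 - 621\right) = \left(802 - 44 \left(2 + 59\right)\right) \left(3419 - 621\right) = \left(802 - 2684\right) 2798 = \left(-1882\right) 2798 = -5265836$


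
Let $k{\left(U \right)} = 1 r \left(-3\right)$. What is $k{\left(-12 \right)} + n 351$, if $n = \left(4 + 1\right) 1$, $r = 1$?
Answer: $1752$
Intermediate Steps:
$k{\left(U \right)} = -3$ ($k{\left(U \right)} = 1 \cdot 1 \left(-3\right) = 1 \left(-3\right) = -3$)
$n = 5$ ($n = 5 \cdot 1 = 5$)
$k{\left(-12 \right)} + n 351 = -3 + 5 \cdot 351 = -3 + 1755 = 1752$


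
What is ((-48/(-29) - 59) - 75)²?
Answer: 14730244/841 ≈ 17515.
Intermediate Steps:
((-48/(-29) - 59) - 75)² = ((-48*(-1/29) - 59) - 75)² = ((48/29 - 59) - 75)² = (-1663/29 - 75)² = (-3838/29)² = 14730244/841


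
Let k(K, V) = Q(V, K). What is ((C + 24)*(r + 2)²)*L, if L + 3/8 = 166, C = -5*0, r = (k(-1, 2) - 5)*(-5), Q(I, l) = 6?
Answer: 35775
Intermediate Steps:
k(K, V) = 6
r = -5 (r = (6 - 5)*(-5) = 1*(-5) = -5)
C = 0
L = 1325/8 (L = -3/8 + 166 = 1325/8 ≈ 165.63)
((C + 24)*(r + 2)²)*L = ((0 + 24)*(-5 + 2)²)*(1325/8) = (24*(-3)²)*(1325/8) = (24*9)*(1325/8) = 216*(1325/8) = 35775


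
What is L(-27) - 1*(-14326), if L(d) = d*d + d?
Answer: 15028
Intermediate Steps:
L(d) = d + d² (L(d) = d² + d = d + d²)
L(-27) - 1*(-14326) = -27*(1 - 27) - 1*(-14326) = -27*(-26) + 14326 = 702 + 14326 = 15028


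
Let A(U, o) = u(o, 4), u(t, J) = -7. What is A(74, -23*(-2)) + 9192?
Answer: 9185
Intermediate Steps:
A(U, o) = -7
A(74, -23*(-2)) + 9192 = -7 + 9192 = 9185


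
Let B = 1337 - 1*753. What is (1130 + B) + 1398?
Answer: 3112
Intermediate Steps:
B = 584 (B = 1337 - 753 = 584)
(1130 + B) + 1398 = (1130 + 584) + 1398 = 1714 + 1398 = 3112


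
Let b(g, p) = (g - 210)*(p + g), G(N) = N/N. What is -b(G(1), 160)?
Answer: 33649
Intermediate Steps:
G(N) = 1
b(g, p) = (-210 + g)*(g + p)
-b(G(1), 160) = -(1² - 210*1 - 210*160 + 1*160) = -(1 - 210 - 33600 + 160) = -1*(-33649) = 33649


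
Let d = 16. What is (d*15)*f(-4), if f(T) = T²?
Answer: 3840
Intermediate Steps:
(d*15)*f(-4) = (16*15)*(-4)² = 240*16 = 3840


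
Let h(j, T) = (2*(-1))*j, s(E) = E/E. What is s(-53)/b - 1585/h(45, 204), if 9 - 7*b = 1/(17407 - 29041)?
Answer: 34658003/1884726 ≈ 18.389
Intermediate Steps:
b = 104707/81438 (b = 9/7 - 1/(7*(17407 - 29041)) = 9/7 - ⅐/(-11634) = 9/7 - ⅐*(-1/11634) = 9/7 + 1/81438 = 104707/81438 ≈ 1.2857)
s(E) = 1
h(j, T) = -2*j
s(-53)/b - 1585/h(45, 204) = 1/(104707/81438) - 1585/((-2*45)) = 1*(81438/104707) - 1585/(-90) = 81438/104707 - 1585*(-1/90) = 81438/104707 + 317/18 = 34658003/1884726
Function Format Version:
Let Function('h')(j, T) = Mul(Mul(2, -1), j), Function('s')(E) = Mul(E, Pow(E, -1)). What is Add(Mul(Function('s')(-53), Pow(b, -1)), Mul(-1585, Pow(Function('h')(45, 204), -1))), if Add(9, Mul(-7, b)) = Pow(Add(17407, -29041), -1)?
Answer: Rational(34658003, 1884726) ≈ 18.389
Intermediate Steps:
b = Rational(104707, 81438) (b = Add(Rational(9, 7), Mul(Rational(-1, 7), Pow(Add(17407, -29041), -1))) = Add(Rational(9, 7), Mul(Rational(-1, 7), Pow(-11634, -1))) = Add(Rational(9, 7), Mul(Rational(-1, 7), Rational(-1, 11634))) = Add(Rational(9, 7), Rational(1, 81438)) = Rational(104707, 81438) ≈ 1.2857)
Function('s')(E) = 1
Function('h')(j, T) = Mul(-2, j)
Add(Mul(Function('s')(-53), Pow(b, -1)), Mul(-1585, Pow(Function('h')(45, 204), -1))) = Add(Mul(1, Pow(Rational(104707, 81438), -1)), Mul(-1585, Pow(Mul(-2, 45), -1))) = Add(Mul(1, Rational(81438, 104707)), Mul(-1585, Pow(-90, -1))) = Add(Rational(81438, 104707), Mul(-1585, Rational(-1, 90))) = Add(Rational(81438, 104707), Rational(317, 18)) = Rational(34658003, 1884726)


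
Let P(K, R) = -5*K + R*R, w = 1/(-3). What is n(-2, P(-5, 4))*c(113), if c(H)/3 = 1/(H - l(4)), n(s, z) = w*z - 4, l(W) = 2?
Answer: -53/111 ≈ -0.47748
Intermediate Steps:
w = -⅓ ≈ -0.33333
P(K, R) = R² - 5*K (P(K, R) = -5*K + R² = R² - 5*K)
n(s, z) = -4 - z/3 (n(s, z) = -z/3 - 4 = -4 - z/3)
c(H) = 3/(-2 + H) (c(H) = 3/(H - 1*2) = 3/(H - 2) = 3/(-2 + H))
n(-2, P(-5, 4))*c(113) = (-4 - (4² - 5*(-5))/3)*(3/(-2 + 113)) = (-4 - (16 + 25)/3)*(3/111) = (-4 - ⅓*41)*(3*(1/111)) = (-4 - 41/3)*(1/37) = -53/3*1/37 = -53/111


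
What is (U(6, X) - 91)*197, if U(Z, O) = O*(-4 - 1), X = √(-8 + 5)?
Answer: -17927 - 985*I*√3 ≈ -17927.0 - 1706.1*I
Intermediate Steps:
X = I*√3 (X = √(-3) = I*√3 ≈ 1.732*I)
U(Z, O) = -5*O (U(Z, O) = O*(-5) = -5*O)
(U(6, X) - 91)*197 = (-5*I*√3 - 91)*197 = (-91 - 5*I*√3)*197 = -17927 - 985*I*√3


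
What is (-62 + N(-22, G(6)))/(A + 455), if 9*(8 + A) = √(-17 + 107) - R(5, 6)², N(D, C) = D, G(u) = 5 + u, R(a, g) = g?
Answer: -334908/1766231 + 252*√10/1766231 ≈ -0.18917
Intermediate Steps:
A = -12 + √10/3 (A = -8 + (√(-17 + 107) - 1*6²)/9 = -8 + (√90 - 1*36)/9 = -8 + (3*√10 - 36)/9 = -8 + (-36 + 3*√10)/9 = -8 + (-4 + √10/3) = -12 + √10/3 ≈ -10.946)
(-62 + N(-22, G(6)))/(A + 455) = (-62 - 22)/((-12 + √10/3) + 455) = -84/(443 + √10/3)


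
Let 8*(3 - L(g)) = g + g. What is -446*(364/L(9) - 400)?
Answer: -114176/3 ≈ -38059.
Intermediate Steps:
L(g) = 3 - g/4 (L(g) = 3 - (g + g)/8 = 3 - g/4)
-446*(364/L(9) - 400) = -446*(364/(3 - ¼*9) - 400) = -446*(364/(3 - 9/4) - 400) = -446*(364/(¾) - 400) = -446*(364*(4/3) - 400) = -446*(1456/3 - 400) = -446*256/3 = -114176/3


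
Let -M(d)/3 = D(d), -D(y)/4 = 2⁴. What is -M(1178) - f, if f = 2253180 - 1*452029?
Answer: -1801343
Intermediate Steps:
D(y) = -64 (D(y) = -4*2⁴ = -4*16 = -64)
M(d) = 192 (M(d) = -3*(-64) = 192)
f = 1801151 (f = 2253180 - 452029 = 1801151)
-M(1178) - f = -1*192 - 1*1801151 = -192 - 1801151 = -1801343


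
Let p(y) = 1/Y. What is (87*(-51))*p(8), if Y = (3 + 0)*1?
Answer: -1479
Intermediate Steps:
Y = 3 (Y = 3*1 = 3)
p(y) = 1/3
(87*(-51))*p(8) = (87*(-51))*(1/3) = -4437*1/3 = -1479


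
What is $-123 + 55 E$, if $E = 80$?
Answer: $4277$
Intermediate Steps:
$-123 + 55 E = -123 + 55 \cdot 80 = -123 + 4400 = 4277$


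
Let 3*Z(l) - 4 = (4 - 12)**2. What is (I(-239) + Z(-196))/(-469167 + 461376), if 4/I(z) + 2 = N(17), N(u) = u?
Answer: -344/116865 ≈ -0.0029436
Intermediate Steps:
I(z) = 4/15 (I(z) = 4/(-2 + 17) = 4/15)
Z(l) = 68/3 (Z(l) = 4/3 + (4 - 12)**2/3 = 4/3 + (1/3)*(-8)**2 = 4/3 + (1/3)*64 = 4/3 + 64/3 = 68/3)
(I(-239) + Z(-196))/(-469167 + 461376) = (4/15 + 68/3)/(-469167 + 461376) = (344/15)/(-7791) = (344/15)*(-1/7791) = -344/116865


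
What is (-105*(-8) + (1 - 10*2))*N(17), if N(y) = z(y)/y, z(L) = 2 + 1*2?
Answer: 3284/17 ≈ 193.18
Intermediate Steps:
z(L) = 4 (z(L) = 2 + 2 = 4)
N(y) = 4/y
(-105*(-8) + (1 - 10*2))*N(17) = (-105*(-8) + (1 - 10*2))*(4/17) = (840 + (1 - 20))*(4*(1/17)) = (840 - 19)*(4/17) = 821*(4/17) = 3284/17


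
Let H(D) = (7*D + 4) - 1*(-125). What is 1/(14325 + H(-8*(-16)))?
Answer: 1/15350 ≈ 6.5147e-5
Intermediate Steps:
H(D) = 129 + 7*D (H(D) = (4 + 7*D) + 125 = 129 + 7*D)
1/(14325 + H(-8*(-16))) = 1/(14325 + (129 + 7*(-8*(-16)))) = 1/(14325 + (129 + 7*128)) = 1/(14325 + (129 + 896)) = 1/(14325 + 1025) = 1/15350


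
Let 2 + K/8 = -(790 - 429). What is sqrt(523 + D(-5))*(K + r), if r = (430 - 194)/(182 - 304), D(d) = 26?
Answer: -531786*sqrt(61)/61 ≈ -68088.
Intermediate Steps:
r = -118/61 (r = 236/(-122) = 236*(-1/122) = -118/61 ≈ -1.9344)
K = -2904 (K = -16 + 8*(-(790 - 429)) = -16 + 8*(-1*361) = -16 + 8*(-361) = -16 - 2888 = -2904)
sqrt(523 + D(-5))*(K + r) = sqrt(523 + 26)*(-2904 - 118/61) = sqrt(549)*(-177262/61) = (3*sqrt(61))*(-177262/61) = -531786*sqrt(61)/61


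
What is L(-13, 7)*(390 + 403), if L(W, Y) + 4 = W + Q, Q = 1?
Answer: -12688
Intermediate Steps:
L(W, Y) = -3 + W (L(W, Y) = -4 + (W + 1) = -4 + (1 + W) = -3 + W)
L(-13, 7)*(390 + 403) = (-3 - 13)*(390 + 403) = -16*793 = -12688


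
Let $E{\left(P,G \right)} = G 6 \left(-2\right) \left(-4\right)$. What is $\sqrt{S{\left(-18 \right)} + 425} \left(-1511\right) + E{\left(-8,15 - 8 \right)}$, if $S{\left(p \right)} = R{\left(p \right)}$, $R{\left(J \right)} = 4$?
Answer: $336 - 1511 \sqrt{429} \approx -30960.0$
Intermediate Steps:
$S{\left(p \right)} = 4$
$E{\left(P,G \right)} = 48 G$ ($E{\left(P,G \right)} = 6 G \left(-2\right) \left(-4\right) = - 12 G \left(-4\right) = 48 G$)
$\sqrt{S{\left(-18 \right)} + 425} \left(-1511\right) + E{\left(-8,15 - 8 \right)} = \sqrt{4 + 425} \left(-1511\right) + 48 \left(15 - 8\right) = \sqrt{429} \left(-1511\right) + 48 \left(15 - 8\right) = - 1511 \sqrt{429} + 48 \cdot 7 = - 1511 \sqrt{429} + 336 = 336 - 1511 \sqrt{429}$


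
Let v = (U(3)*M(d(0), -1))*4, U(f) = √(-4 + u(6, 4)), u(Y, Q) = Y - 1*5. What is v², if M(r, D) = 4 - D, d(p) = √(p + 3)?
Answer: -1200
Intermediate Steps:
d(p) = √(3 + p)
u(Y, Q) = -5 + Y (u(Y, Q) = Y - 5 = -5 + Y)
U(f) = I*√3 (U(f) = √(-4 + (-5 + 6)) = √(-4 + 1) = √(-3) = I*√3)
v = 20*I*√3 (v = ((I*√3)*(4 - 1*(-1)))*4 = ((I*√3)*(4 + 1))*4 = ((I*√3)*5)*4 = (5*I*√3)*4 = 20*I*√3 ≈ 34.641*I)
v² = (20*I*√3)² = -1200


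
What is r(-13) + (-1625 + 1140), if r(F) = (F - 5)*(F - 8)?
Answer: -107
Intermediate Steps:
r(F) = (-8 + F)*(-5 + F) (r(F) = (-5 + F)*(-8 + F) = (-8 + F)*(-5 + F))
r(-13) + (-1625 + 1140) = (40 + (-13)**2 - 13*(-13)) + (-1625 + 1140) = (40 + 169 + 169) - 485 = 378 - 485 = -107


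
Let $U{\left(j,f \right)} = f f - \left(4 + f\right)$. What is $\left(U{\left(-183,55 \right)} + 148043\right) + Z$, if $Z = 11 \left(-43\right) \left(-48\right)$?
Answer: $173713$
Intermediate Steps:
$Z = 22704$ ($Z = \left(-473\right) \left(-48\right) = 22704$)
$U{\left(j,f \right)} = -4 + f^{2} - f$ ($U{\left(j,f \right)} = f^{2} - \left(4 + f\right) = -4 + f^{2} - f$)
$\left(U{\left(-183,55 \right)} + 148043\right) + Z = \left(\left(-4 + 55^{2} - 55\right) + 148043\right) + 22704 = \left(\left(-4 + 3025 - 55\right) + 148043\right) + 22704 = \left(2966 + 148043\right) + 22704 = 151009 + 22704 = 173713$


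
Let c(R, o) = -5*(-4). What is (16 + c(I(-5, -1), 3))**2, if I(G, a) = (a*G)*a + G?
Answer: 1296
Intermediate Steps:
I(G, a) = G + G*a**2 (I(G, a) = (G*a)*a + G = G*a**2 + G = G + G*a**2)
c(R, o) = 20
(16 + c(I(-5, -1), 3))**2 = (16 + 20)**2 = 36**2 = 1296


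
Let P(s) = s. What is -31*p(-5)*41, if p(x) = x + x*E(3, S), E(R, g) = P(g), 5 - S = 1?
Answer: 31775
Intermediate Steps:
S = 4 (S = 5 - 1*1 = 5 - 1 = 4)
E(R, g) = g
p(x) = 5*x (p(x) = x + x*4 = x + 4*x = 5*x)
-31*p(-5)*41 = -155*(-5)*41 = -31*(-25)*41 = 775*41 = 31775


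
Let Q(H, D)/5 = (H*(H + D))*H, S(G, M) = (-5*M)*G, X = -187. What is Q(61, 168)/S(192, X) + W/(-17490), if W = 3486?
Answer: 223912501/9514560 ≈ 23.534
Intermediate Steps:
S(G, M) = -5*G*M
Q(H, D) = 5*H²*(D + H) (Q(H, D) = 5*((H*(H + D))*H) = 5*((H*(D + H))*H) = 5*(H²*(D + H)) = 5*H²*(D + H))
Q(61, 168)/S(192, X) + W/(-17490) = (5*61²*(168 + 61))/((-5*192*(-187))) + 3486/(-17490) = (5*3721*229)/179520 + 3486*(-1/17490) = 4260545*(1/179520) - 581/2915 = 852109/35904 - 581/2915 = 223912501/9514560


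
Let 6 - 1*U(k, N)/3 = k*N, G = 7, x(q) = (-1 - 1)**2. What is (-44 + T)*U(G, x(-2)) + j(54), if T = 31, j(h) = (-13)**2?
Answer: 1027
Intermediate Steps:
j(h) = 169
x(q) = 4 (x(q) = (-2)**2 = 4)
U(k, N) = 18 - 3*N*k (U(k, N) = 18 - 3*k*N = 18 - 3*N*k)
(-44 + T)*U(G, x(-2)) + j(54) = (-44 + 31)*(18 - 3*4*7) + 169 = -13*(18 - 84) + 169 = -13*(-66) + 169 = 858 + 169 = 1027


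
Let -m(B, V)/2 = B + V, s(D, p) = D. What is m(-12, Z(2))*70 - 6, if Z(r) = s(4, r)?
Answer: 1114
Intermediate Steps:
Z(r) = 4
m(B, V) = -2*B - 2*V (m(B, V) = -2*(B + V) = -2*B - 2*V)
m(-12, Z(2))*70 - 6 = (-2*(-12) - 2*4)*70 - 6 = (24 - 8)*70 - 6 = 16*70 - 6 = 1120 - 6 = 1114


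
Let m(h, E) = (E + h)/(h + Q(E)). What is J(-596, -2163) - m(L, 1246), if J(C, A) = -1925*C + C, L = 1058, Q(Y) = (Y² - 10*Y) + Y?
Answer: 73692932464/64265 ≈ 1.1467e+6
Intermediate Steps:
Q(Y) = Y² - 9*Y
J(C, A) = -1924*C
m(h, E) = (E + h)/(h + E*(-9 + E))
J(-596, -2163) - m(L, 1246) = -1924*(-596) - (1246 + 1058)/(1058 + 1246*(-9 + 1246)) = 1146704 - 2304/(1058 + 1246*1237) = 1146704 - 2304/(1058 + 1541302) = 1146704 - 2304/1542360 = 1146704 - 1*96/64265 = 1146704 - 96/64265 = 73692932464/64265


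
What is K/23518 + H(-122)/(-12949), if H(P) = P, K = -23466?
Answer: -150496019/152267291 ≈ -0.98837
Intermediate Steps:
K/23518 + H(-122)/(-12949) = -23466/23518 - 122/(-12949) = -23466*1/23518 - 122*(-1/12949) = -11733/11759 + 122/12949 = -150496019/152267291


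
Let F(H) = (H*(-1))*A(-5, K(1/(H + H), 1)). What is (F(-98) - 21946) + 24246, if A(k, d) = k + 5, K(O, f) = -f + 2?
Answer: 2300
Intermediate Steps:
K(O, f) = 2 - f
A(k, d) = 5 + k
F(H) = 0 (F(H) = (H*(-1))*(5 - 5) = -H*0 = 0)
(F(-98) - 21946) + 24246 = (0 - 21946) + 24246 = -21946 + 24246 = 2300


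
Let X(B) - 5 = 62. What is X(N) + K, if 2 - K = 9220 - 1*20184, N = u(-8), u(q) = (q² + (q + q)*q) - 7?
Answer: 11033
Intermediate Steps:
u(q) = -7 + 3*q² (u(q) = (q² + (2*q)*q) - 7 = (q² + 2*q²) - 7 = 3*q² - 7 = -7 + 3*q²)
N = 185 (N = -7 + 3*(-8)² = -7 + 3*64 = -7 + 192 = 185)
K = 10966 (K = 2 - (9220 - 1*20184) = 2 - (9220 - 20184) = 2 - 1*(-10964) = 2 + 10964 = 10966)
X(B) = 67 (X(B) = 5 + 62 = 67)
X(N) + K = 67 + 10966 = 11033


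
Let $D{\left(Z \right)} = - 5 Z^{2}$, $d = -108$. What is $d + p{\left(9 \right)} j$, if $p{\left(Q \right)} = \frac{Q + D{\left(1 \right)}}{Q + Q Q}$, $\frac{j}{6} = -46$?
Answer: $- \frac{1804}{15} \approx -120.27$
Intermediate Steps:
$j = -276$ ($j = 6 \left(-46\right) = -276$)
$p{\left(Q \right)} = \frac{-5 + Q}{Q + Q^{2}}$ ($p{\left(Q \right)} = \frac{Q - 5 \cdot 1^{2}}{Q + Q Q} = \frac{Q - 5}{Q + Q^{2}} = \frac{-5 + Q}{Q + Q^{2}}$)
$d + p{\left(9 \right)} j = -108 + \frac{-5 + 9}{9 \left(1 + 9\right)} \left(-276\right) = -108 + \frac{1}{9} \cdot \frac{1}{10} \cdot 4 \left(-276\right) = -108 + \frac{2}{45} \left(-276\right) = -108 - \frac{184}{15} = - \frac{1804}{15}$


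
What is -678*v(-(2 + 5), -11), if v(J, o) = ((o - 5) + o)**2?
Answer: -494262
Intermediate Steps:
v(J, o) = (-5 + 2*o)**2 (v(J, o) = ((-5 + o) + o)**2 = (-5 + 2*o)**2)
-678*v(-(2 + 5), -11) = -678*(-5 + 2*(-11))**2 = -678*(-5 - 22)**2 = -678*(-27)**2 = -678*729 = -494262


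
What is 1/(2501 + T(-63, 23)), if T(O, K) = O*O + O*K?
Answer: 1/5021 ≈ 0.00019916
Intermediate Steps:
T(O, K) = O² + K*O
1/(2501 + T(-63, 23)) = 1/(2501 - 63*(23 - 63)) = 1/(2501 - 63*(-40)) = 1/(2501 + 2520) = 1/5021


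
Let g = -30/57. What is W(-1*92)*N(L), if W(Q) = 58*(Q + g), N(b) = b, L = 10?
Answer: -1019640/19 ≈ -53665.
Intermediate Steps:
g = -10/19 (g = -30*1/57 = -10/19 ≈ -0.52632)
W(Q) = -580/19 + 58*Q (W(Q) = 58*(Q - 10/19) = 58*(-10/19 + Q) = -580/19 + 58*Q)
W(-1*92)*N(L) = (-580/19 + 58*(-1*92))*10 = (-580/19 + 58*(-92))*10 = (-580/19 - 5336)*10 = -101964/19*10 = -1019640/19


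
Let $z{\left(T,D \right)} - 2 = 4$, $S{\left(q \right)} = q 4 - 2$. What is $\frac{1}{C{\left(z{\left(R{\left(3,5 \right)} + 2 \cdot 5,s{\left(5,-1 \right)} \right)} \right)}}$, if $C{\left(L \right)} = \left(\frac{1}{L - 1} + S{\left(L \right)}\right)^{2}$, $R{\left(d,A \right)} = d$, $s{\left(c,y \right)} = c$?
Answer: $\frac{25}{12321} \approx 0.0020291$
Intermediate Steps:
$S{\left(q \right)} = -2 + 4 q$ ($S{\left(q \right)} = 4 q - 2 = -2 + 4 q$)
$z{\left(T,D \right)} = 6$ ($z{\left(T,D \right)} = 2 + 4 = 6$)
$C{\left(L \right)} = \left(-2 + \frac{1}{-1 + L} + 4 L\right)^{2}$ ($C{\left(L \right)} = \left(\frac{1}{L - 1} + \left(-2 + 4 L\right)\right)^{2} = \left(\frac{1}{-1 + L} + \left(-2 + 4 L\right)\right)^{2} = \left(-2 + \frac{1}{-1 + L} + 4 L\right)^{2}$)
$\frac{1}{C{\left(z{\left(R{\left(3,5 \right)} + 2 \cdot 5,s{\left(5,-1 \right)} \right)} \right)}} = \frac{1}{\frac{1}{\left(-1 + 6\right)^{2}} \left(3 - 36 + 4 \cdot 6^{2}\right)^{2}} = \frac{1}{\frac{1}{25} \left(3 - 36 + 4 \cdot 36\right)^{2}} = \frac{1}{\frac{1}{25} \left(3 - 36 + 144\right)^{2}} = \frac{1}{\frac{1}{25} \cdot 111^{2}} = \frac{1}{\frac{1}{25} \cdot 12321} = \frac{1}{\frac{12321}{25}} = \frac{25}{12321}$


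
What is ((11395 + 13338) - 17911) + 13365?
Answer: 20187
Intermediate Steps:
((11395 + 13338) - 17911) + 13365 = (24733 - 17911) + 13365 = 6822 + 13365 = 20187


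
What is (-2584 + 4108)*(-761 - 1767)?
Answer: -3852672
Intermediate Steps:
(-2584 + 4108)*(-761 - 1767) = 1524*(-2528) = -3852672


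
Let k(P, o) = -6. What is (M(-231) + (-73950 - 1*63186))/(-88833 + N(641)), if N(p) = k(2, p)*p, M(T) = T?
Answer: 45789/30893 ≈ 1.4822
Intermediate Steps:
N(p) = -6*p
(M(-231) + (-73950 - 1*63186))/(-88833 + N(641)) = (-231 + (-73950 - 1*63186))/(-88833 - 6*641) = (-231 + (-73950 - 63186))/(-88833 - 3846) = (-231 - 137136)/(-92679) = -137367*(-1/92679) = 45789/30893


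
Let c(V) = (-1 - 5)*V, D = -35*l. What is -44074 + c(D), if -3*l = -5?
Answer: -43724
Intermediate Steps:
l = 5/3 (l = -1/3*(-5) = 5/3 ≈ 1.6667)
D = -175/3 (D = -35*5/3 = -175/3 ≈ -58.333)
c(V) = -6*V
-44074 + c(D) = -44074 - 6*(-175/3) = -44074 + 350 = -43724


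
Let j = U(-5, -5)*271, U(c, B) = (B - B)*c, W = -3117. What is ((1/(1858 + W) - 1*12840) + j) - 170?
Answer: -16379591/1259 ≈ -13010.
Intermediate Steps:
U(c, B) = 0 (U(c, B) = 0*c = 0)
j = 0 (j = 0*271 = 0)
((1/(1858 + W) - 1*12840) + j) - 170 = ((1/(1858 - 3117) - 1*12840) + 0) - 170 = ((1/(-1259) - 12840) + 0) - 170 = ((-1/1259 - 12840) + 0) - 170 = (-16165561/1259 + 0) - 170 = -16165561/1259 - 170 = -16379591/1259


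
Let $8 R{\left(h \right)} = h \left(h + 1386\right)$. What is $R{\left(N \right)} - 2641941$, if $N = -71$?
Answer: $- \frac{21228893}{8} \approx -2.6536 \cdot 10^{6}$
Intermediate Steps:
$R{\left(h \right)} = \frac{h \left(1386 + h\right)}{8}$ ($R{\left(h \right)} = \frac{h \left(h + 1386\right)}{8} = \frac{h \left(1386 + h\right)}{8}$)
$R{\left(N \right)} - 2641941 = \frac{1}{8} \left(-71\right) \left(1386 - 71\right) - 2641941 = \frac{1}{8} \left(-71\right) 1315 - 2641941 = - \frac{93365}{8} - 2641941 = - \frac{21228893}{8}$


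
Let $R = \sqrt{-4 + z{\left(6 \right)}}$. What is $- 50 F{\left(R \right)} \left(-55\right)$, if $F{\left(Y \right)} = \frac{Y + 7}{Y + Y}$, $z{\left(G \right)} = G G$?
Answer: $1375 + \frac{9625 \sqrt{2}}{8} \approx 3076.5$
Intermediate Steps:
$z{\left(G \right)} = G^{2}$
$R = 4 \sqrt{2}$ ($R = \sqrt{-4 + 6^{2}} = \sqrt{-4 + 36} = \sqrt{32} = 4 \sqrt{2} \approx 5.6569$)
$F{\left(Y \right)} = \frac{7 + Y}{2 Y}$
$- 50 F{\left(R \right)} \left(-55\right) = - 50 \frac{7 + 4 \sqrt{2}}{2 \cdot 4 \sqrt{2}} \left(-55\right) = - 50 \frac{\frac{\sqrt{2}}{8} \left(7 + 4 \sqrt{2}\right)}{2} \left(-55\right) = - 50 \frac{\sqrt{2} \left(7 + 4 \sqrt{2}\right)}{16} \left(-55\right) = - \frac{25 \sqrt{2} \left(7 + 4 \sqrt{2}\right)}{8} \left(-55\right) = \frac{1375 \sqrt{2} \left(7 + 4 \sqrt{2}\right)}{8}$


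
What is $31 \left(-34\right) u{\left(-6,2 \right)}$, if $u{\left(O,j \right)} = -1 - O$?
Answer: $-5270$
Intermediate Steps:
$31 \left(-34\right) u{\left(-6,2 \right)} = 31 \left(-34\right) \left(-1 - -6\right) = - 1054 \left(-1 + 6\right) = \left(-1054\right) 5 = -5270$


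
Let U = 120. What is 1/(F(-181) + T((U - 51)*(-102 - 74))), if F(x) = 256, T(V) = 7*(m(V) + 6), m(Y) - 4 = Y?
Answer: -1/84682 ≈ -1.1809e-5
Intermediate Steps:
m(Y) = 4 + Y
T(V) = 70 + 7*V (T(V) = 7*((4 + V) + 6) = 7*(10 + V) = 70 + 7*V)
1/(F(-181) + T((U - 51)*(-102 - 74))) = 1/(256 + (70 + 7*((120 - 51)*(-102 - 74)))) = 1/(256 + (70 + 7*(69*(-176)))) = 1/(256 + (70 + 7*(-12144))) = 1/(256 + (70 - 85008)) = 1/(256 - 84938) = 1/(-84682) = -1/84682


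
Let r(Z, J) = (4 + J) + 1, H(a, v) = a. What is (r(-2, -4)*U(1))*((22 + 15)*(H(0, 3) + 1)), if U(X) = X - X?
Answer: 0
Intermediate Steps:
U(X) = 0
r(Z, J) = 5 + J
(r(-2, -4)*U(1))*((22 + 15)*(H(0, 3) + 1)) = ((5 - 4)*0)*((22 + 15)*(0 + 1)) = (1*0)*(37*1) = 0*37 = 0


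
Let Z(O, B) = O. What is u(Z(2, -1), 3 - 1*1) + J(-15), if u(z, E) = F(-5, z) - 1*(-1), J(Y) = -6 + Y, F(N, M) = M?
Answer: -18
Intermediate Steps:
u(z, E) = 1 + z (u(z, E) = z - 1*(-1) = z + 1 = 1 + z)
u(Z(2, -1), 3 - 1*1) + J(-15) = (1 + 2) + (-6 - 15) = 3 - 21 = -18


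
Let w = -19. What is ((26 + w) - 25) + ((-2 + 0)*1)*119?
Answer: -256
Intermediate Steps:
((26 + w) - 25) + ((-2 + 0)*1)*119 = ((26 - 19) - 25) + ((-2 + 0)*1)*119 = (7 - 25) - 2*1*119 = -18 - 2*119 = -18 - 238 = -256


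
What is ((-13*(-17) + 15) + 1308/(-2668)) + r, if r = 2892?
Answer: 2086049/667 ≈ 3127.5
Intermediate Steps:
((-13*(-17) + 15) + 1308/(-2668)) + r = ((-13*(-17) + 15) + 1308/(-2668)) + 2892 = ((221 + 15) + 1308*(-1/2668)) + 2892 = (236 - 327/667) + 2892 = 157085/667 + 2892 = 2086049/667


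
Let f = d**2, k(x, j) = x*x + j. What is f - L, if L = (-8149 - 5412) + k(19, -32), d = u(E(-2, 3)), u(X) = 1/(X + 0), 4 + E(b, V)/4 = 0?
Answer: 3387393/256 ≈ 13232.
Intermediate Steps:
E(b, V) = -16 (E(b, V) = -16 + 4*0 = -16 + 0 = -16)
u(X) = 1/X
k(x, j) = j + x**2 (k(x, j) = x**2 + j = j + x**2)
d = -1/16 (d = 1/(-16) = -1/16 ≈ -0.062500)
L = -13232 (L = (-8149 - 5412) + (-32 + 19**2) = -13561 + (-32 + 361) = -13561 + 329 = -13232)
f = 1/256 (f = (-1/16)**2 = 1/256 ≈ 0.0039063)
f - L = 1/256 - 1*(-13232) = 1/256 + 13232 = 3387393/256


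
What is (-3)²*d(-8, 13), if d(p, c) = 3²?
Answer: 81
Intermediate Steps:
d(p, c) = 9
(-3)²*d(-8, 13) = (-3)²*9 = 9*9 = 81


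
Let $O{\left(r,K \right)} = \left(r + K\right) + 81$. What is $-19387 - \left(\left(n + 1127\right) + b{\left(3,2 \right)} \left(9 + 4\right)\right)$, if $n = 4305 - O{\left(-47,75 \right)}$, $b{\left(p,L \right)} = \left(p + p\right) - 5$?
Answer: $-24723$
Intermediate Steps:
$b{\left(p,L \right)} = -5 + 2 p$ ($b{\left(p,L \right)} = 2 p - 5 = -5 + 2 p$)
$O{\left(r,K \right)} = 81 + K + r$ ($O{\left(r,K \right)} = \left(K + r\right) + 81 = 81 + K + r$)
$n = 4196$ ($n = 4305 - \left(81 + 75 - 47\right) = 4305 - 109 = 4196$)
$-19387 - \left(\left(n + 1127\right) + b{\left(3,2 \right)} \left(9 + 4\right)\right) = -19387 - \left(\left(4196 + 1127\right) + \left(-5 + 2 \cdot 3\right) \left(9 + 4\right)\right) = -19387 - \left(5323 + \left(-5 + 6\right) 13\right) = -19387 - \left(5323 + 1 \cdot 13\right) = -19387 - \left(5323 + 13\right) = -19387 - 5336 = -24723$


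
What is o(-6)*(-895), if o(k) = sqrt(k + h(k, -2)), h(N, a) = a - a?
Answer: -895*I*sqrt(6) ≈ -2192.3*I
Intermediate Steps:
h(N, a) = 0
o(k) = sqrt(k) (o(k) = sqrt(k + 0) = sqrt(k))
o(-6)*(-895) = sqrt(-6)*(-895) = (I*sqrt(6))*(-895) = -895*I*sqrt(6)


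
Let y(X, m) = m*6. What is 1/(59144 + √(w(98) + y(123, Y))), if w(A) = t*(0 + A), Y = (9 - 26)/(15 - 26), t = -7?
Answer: 162646/9619536885 - I*√20471/19239073770 ≈ 1.6908e-5 - 7.4368e-9*I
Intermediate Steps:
Y = 17/11 (Y = -17/(-11) = -17*(-1/11) = 17/11 ≈ 1.5455)
w(A) = -7*A (w(A) = -7*(0 + A) = -7*A)
y(X, m) = 6*m
1/(59144 + √(w(98) + y(123, Y))) = 1/(59144 + √(-7*98 + 6*(17/11))) = 1/(59144 + √(-686 + 102/11)) = 1/(59144 + √(-7444/11)) = 1/(59144 + 2*I*√20471/11)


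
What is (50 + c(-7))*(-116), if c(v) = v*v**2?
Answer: 33988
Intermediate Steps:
c(v) = v**3
(50 + c(-7))*(-116) = (50 + (-7)**3)*(-116) = (50 - 343)*(-116) = -293*(-116) = 33988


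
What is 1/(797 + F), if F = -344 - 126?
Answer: 1/327 ≈ 0.0030581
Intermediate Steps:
F = -470
1/(797 + F) = 1/(797 - 470) = 1/327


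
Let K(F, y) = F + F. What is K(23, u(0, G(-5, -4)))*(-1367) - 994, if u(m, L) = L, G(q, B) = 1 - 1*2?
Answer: -63876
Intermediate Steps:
G(q, B) = -1 (G(q, B) = 1 - 2 = -1)
K(F, y) = 2*F
K(23, u(0, G(-5, -4)))*(-1367) - 994 = (2*23)*(-1367) - 994 = 46*(-1367) - 994 = -62882 - 994 = -63876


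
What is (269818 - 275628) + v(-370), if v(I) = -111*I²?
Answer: -15201710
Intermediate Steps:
(269818 - 275628) + v(-370) = (269818 - 275628) - 111*(-370)² = -5810 - 111*136900 = -5810 - 15195900 = -15201710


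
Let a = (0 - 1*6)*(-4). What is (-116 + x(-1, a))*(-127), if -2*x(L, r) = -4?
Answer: 14478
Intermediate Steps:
a = 24 (a = (0 - 6)*(-4) = -6*(-4) = 24)
x(L, r) = 2 (x(L, r) = -½*(-4) = 2)
(-116 + x(-1, a))*(-127) = (-116 + 2)*(-127) = -114*(-127) = 14478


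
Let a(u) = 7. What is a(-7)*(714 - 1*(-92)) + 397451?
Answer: 403093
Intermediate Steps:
a(-7)*(714 - 1*(-92)) + 397451 = 7*(714 - 1*(-92)) + 397451 = 7*(714 + 92) + 397451 = 7*806 + 397451 = 5642 + 397451 = 403093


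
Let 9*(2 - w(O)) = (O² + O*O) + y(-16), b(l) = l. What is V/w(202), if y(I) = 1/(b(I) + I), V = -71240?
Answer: 6839040/870293 ≈ 7.8583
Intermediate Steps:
y(I) = 1/(2*I) (y(I) = 1/(I + I) = 1/(2*I))
w(O) = 577/288 - 2*O²/9 (w(O) = 2 - ((O² + O*O) + (½)/(-16))/9 = 2 - ((O² + O²) + (½)*(-1/16))/9 = 2 - (2*O² - 1/32)/9 = 2 - (-1/32 + 2*O²)/9 = 2 + (1/288 - 2*O²/9) = 577/288 - 2*O²/9)
V/w(202) = -71240/(577/288 - 2/9*202²) = -71240/(577/288 - 2/9*40804) = -71240/(577/288 - 81608/9) = -71240/(-870293/96) = -71240*(-96/870293) = 6839040/870293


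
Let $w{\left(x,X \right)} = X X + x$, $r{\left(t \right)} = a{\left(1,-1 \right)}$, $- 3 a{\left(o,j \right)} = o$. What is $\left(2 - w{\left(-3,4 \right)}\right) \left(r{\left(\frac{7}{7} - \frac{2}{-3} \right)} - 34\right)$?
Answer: $\frac{1133}{3} \approx 377.67$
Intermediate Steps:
$a{\left(o,j \right)} = - \frac{o}{3}$
$r{\left(t \right)} = - \frac{1}{3}$ ($r{\left(t \right)} = \left(- \frac{1}{3}\right) 1 = - \frac{1}{3}$)
$w{\left(x,X \right)} = x + X^{2}$ ($w{\left(x,X \right)} = X^{2} + x = x + X^{2}$)
$\left(2 - w{\left(-3,4 \right)}\right) \left(r{\left(\frac{7}{7} - \frac{2}{-3} \right)} - 34\right) = \left(2 - \left(-3 + 4^{2}\right)\right) \left(- \frac{1}{3} - 34\right) = \left(2 - \left(-3 + 16\right)\right) \left(- \frac{103}{3}\right) = \left(2 - 13\right) \left(- \frac{103}{3}\right) = \left(-11\right) \left(- \frac{103}{3}\right) = \frac{1133}{3}$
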